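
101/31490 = 101/31490 = 0.00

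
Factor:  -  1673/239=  - 7^1 = - 7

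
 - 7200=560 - 7760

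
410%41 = 0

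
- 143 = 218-361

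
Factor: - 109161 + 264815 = 155654 = 2^1*223^1*349^1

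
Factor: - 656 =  - 2^4 *41^1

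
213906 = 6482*33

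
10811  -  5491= 5320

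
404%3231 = 404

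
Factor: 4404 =2^2 * 3^1*367^1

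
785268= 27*29084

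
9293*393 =3652149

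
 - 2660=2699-5359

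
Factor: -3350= - 2^1*  5^2*67^1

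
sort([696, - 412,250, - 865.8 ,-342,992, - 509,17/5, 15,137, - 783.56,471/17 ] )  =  [  -  865.8,  -  783.56, - 509, - 412, - 342 , 17/5, 15,471/17,137,250,696, 992 ]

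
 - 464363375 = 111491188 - 575854563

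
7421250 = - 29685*( - 250)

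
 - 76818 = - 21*3658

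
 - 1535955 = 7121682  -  8657637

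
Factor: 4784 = 2^4*13^1*23^1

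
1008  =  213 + 795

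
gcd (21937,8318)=1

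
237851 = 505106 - 267255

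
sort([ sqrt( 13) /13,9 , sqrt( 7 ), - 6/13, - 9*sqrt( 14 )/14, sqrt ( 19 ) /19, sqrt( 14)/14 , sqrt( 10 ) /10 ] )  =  [-9*sqrt( 14)/14, - 6/13,sqrt( 19 )/19, sqrt(14) /14,sqrt( 13)/13, sqrt (10) /10, sqrt( 7), 9]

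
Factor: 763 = 7^1*109^1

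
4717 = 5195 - 478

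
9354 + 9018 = 18372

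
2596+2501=5097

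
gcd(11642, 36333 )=1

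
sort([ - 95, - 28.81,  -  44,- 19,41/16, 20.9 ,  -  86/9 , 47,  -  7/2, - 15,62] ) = [-95, - 44,  -  28.81, - 19, - 15,  -  86/9, - 7/2, 41/16, 20.9, 47, 62]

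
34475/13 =34475/13 = 2651.92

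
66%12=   6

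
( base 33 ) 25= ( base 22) 35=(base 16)47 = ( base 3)2122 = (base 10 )71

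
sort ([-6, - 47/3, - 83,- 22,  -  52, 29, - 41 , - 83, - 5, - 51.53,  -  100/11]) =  [ - 83,-83, - 52, - 51.53, - 41 ,  -  22, - 47/3, - 100/11,-6, - 5,29] 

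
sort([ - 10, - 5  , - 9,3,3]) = [-10, - 9,-5,3,  3 ]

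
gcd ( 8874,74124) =522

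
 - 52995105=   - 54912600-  - 1917495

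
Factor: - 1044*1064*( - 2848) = 3163603968 = 2^10 * 3^2*7^1*19^1*29^1*89^1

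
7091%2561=1969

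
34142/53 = 34142/53 = 644.19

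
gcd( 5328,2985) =3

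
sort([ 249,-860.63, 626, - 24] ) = [  -  860.63, -24,249, 626]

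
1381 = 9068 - 7687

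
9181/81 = 113+28/81 = 113.35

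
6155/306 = 6155/306 = 20.11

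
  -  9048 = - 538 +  - 8510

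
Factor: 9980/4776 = 2495/1194=   2^ ( - 1 )*3^( - 1) * 5^1*199^( - 1)*499^1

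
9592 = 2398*4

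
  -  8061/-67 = 120  +  21/67= 120.31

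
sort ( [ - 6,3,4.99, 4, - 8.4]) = [ - 8.4, - 6,  3,4, 4.99]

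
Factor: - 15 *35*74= -2^1*3^1*5^2*7^1*37^1 = - 38850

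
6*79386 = 476316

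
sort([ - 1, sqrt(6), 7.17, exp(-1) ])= [- 1,exp(-1 ), sqrt(6), 7.17]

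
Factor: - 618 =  - 2^1*3^1*103^1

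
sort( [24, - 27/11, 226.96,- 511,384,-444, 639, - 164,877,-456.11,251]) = [ - 511, - 456.11,-444, - 164,-27/11,24,226.96,251, 384, 639, 877 ]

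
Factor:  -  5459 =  - 53^1*103^1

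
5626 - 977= 4649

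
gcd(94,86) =2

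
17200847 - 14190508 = 3010339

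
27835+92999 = 120834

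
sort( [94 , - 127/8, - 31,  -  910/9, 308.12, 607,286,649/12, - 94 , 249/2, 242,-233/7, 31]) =[ - 910/9, - 94, - 233/7, - 31, - 127/8, 31,649/12,  94, 249/2, 242 , 286, 308.12, 607 ] 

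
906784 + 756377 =1663161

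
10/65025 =2/13005 = 0.00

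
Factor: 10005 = 3^1*5^1*23^1*29^1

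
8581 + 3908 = 12489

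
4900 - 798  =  4102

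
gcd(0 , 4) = 4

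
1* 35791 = 35791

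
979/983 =979/983 =1.00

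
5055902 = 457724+4598178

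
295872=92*3216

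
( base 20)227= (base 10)847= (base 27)14A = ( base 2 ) 1101001111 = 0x34f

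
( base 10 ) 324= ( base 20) g4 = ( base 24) DC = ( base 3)110000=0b101000100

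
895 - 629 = 266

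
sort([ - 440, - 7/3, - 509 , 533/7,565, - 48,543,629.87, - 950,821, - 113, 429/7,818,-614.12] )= [ - 950, - 614.12, - 509, - 440, - 113, - 48, - 7/3 , 429/7,533/7, 543,565,  629.87,818,821] 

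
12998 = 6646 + 6352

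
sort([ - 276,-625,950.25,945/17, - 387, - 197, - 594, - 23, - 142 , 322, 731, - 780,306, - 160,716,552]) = [ - 780, - 625,  -  594, - 387, - 276, - 197, - 160, - 142, - 23, 945/17 , 306, 322, 552,716, 731,  950.25]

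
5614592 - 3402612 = 2211980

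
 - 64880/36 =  - 1803 +7/9 = - 1802.22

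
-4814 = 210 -5024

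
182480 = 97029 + 85451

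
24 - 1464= - 1440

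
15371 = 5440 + 9931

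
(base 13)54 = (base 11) 63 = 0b1000101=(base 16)45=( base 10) 69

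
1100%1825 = 1100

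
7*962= 6734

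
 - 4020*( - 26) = 104520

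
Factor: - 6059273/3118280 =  - 550843/283480 = -2^(-3)*5^ (-1 )*19^(-1)*373^(-1 ) * 550843^1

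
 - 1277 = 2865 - 4142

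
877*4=3508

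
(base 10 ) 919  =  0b1110010111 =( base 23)1gm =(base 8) 1627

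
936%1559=936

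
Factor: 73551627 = 3^2*29^1*281807^1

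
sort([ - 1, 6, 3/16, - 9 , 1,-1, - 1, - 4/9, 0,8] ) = [ - 9, - 1, - 1,  -  1, - 4/9  ,  0,3/16 , 1,6, 8]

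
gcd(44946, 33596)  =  454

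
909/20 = 909/20 = 45.45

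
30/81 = 10/27= 0.37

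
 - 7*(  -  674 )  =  4718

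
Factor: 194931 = 3^2 * 11^2*179^1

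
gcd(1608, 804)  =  804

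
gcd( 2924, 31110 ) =34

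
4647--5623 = 10270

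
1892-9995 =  -8103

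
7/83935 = 7/83935 = 0.00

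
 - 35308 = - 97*364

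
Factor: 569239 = 11^1 * 51749^1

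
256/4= 64=64.00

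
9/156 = 3/52 = 0.06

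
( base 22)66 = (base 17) 82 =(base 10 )138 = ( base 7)255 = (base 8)212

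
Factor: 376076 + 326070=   702146 =2^1*569^1*617^1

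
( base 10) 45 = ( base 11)41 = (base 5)140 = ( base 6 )113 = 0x2D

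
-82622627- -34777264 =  - 47845363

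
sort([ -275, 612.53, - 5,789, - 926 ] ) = [-926, - 275, - 5,612.53, 789 ]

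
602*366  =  220332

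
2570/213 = 12 + 14/213 =12.07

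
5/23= 5/23 = 0.22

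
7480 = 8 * 935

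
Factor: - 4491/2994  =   - 3/2 = - 2^( - 1) *3^1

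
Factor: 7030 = 2^1*5^1*19^1*37^1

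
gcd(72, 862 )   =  2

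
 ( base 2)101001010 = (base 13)1c5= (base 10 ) 330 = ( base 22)f0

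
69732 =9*7748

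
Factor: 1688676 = 2^2*3^1*11^2*1163^1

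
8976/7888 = 1 + 4/29= 1.14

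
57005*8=456040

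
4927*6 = 29562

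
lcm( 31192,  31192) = 31192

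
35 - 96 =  - 61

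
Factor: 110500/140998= 2^1*5^3*11^ (  -  1)*29^(-1) = 250/319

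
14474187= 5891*2457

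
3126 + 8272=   11398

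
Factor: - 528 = -2^4 *3^1*11^1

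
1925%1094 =831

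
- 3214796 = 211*(  -  15236)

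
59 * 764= 45076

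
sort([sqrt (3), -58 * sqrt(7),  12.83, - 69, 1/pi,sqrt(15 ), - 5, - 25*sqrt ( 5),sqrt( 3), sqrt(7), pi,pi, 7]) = [ - 58*sqrt( 7), -69 , - 25*sqrt(5), - 5,1/pi, sqrt(3), sqrt(3),sqrt(7 ), pi, pi, sqrt(15),7, 12.83] 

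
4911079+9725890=14636969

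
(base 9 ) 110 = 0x5A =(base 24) 3I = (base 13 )6c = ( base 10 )90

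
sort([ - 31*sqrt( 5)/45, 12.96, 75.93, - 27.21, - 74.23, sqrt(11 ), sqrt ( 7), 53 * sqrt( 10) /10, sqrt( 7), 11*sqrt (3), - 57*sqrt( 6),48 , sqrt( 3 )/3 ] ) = [ - 57*sqrt (6 ), - 74.23, - 27.21 , - 31 * sqrt(5) /45 , sqrt ( 3)/3 , sqrt (7),sqrt(7), sqrt(11), 12.96,53*sqrt( 10) /10,11 *sqrt (3) , 48, 75.93]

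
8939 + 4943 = 13882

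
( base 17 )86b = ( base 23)4da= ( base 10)2425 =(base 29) 2PI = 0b100101111001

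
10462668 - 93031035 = -82568367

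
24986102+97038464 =122024566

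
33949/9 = 3772 + 1/9=3772.11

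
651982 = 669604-17622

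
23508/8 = 2938 + 1/2 = 2938.50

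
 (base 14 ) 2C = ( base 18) 24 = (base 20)20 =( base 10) 40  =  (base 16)28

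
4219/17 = 4219/17 = 248.18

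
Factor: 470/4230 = 3^ ( - 2) = 1/9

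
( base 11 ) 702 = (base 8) 1521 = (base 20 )229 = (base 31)rc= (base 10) 849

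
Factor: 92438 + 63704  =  156142 =2^1*7^1*19^1 * 587^1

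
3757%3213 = 544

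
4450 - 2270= 2180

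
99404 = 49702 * 2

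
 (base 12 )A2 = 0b1111010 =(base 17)73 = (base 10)122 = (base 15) 82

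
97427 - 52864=44563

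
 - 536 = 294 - 830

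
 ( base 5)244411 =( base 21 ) 104B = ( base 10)9356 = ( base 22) j76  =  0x248c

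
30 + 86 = 116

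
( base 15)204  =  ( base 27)GM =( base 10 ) 454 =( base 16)1c6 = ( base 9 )554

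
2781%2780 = 1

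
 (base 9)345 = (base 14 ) 164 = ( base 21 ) db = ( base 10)284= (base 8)434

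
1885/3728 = 1885/3728 = 0.51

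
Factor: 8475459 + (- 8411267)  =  64192  =  2^6*17^1 * 59^1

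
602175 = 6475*93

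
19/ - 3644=-19/3644 = - 0.01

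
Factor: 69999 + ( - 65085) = 4914 = 2^1 *3^3*7^1*13^1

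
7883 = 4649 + 3234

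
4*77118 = 308472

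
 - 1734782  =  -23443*74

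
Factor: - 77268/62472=-2^( - 1)*19^(  -  1) * 47^1 = -47/38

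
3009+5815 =8824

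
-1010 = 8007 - 9017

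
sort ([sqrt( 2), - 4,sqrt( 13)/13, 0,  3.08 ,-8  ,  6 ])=[ - 8, - 4,0,sqrt( 13)/13,  sqrt( 2),3.08,6]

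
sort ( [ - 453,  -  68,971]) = [  -  453, -68, 971] 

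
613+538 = 1151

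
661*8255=5456555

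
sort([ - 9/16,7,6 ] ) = [ - 9/16, 6 , 7]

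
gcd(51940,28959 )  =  49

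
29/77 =29/77 = 0.38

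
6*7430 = 44580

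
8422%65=37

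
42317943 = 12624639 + 29693304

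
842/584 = 1  +  129/292 = 1.44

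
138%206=138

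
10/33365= 2/6673 = 0.00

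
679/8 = 84  +  7/8= 84.88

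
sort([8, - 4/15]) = [-4/15, 8]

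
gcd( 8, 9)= 1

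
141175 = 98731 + 42444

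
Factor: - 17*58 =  - 986= - 2^1  *17^1 *29^1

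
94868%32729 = 29410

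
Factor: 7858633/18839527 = 7^( - 1)*47^( - 1 )*127^1*173^( - 1 )*331^(-1)*61879^1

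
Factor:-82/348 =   -  2^ ( - 1)*3^(  -  1) * 29^ (- 1)*41^1 = - 41/174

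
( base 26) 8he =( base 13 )2891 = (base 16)16e8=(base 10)5864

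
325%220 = 105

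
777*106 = 82362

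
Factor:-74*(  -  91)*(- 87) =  - 2^1*3^1*7^1 * 13^1*29^1*37^1 = - 585858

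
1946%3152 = 1946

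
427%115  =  82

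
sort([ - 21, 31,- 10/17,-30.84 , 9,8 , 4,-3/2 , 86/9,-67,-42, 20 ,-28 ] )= [ - 67, - 42, - 30.84 , - 28 , - 21, - 3/2, -10/17,4 , 8, 9, 86/9, 20,31 ]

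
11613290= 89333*130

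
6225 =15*415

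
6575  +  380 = 6955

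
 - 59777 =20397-80174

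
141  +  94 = 235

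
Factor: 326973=3^1*108991^1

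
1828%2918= 1828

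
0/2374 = 0 = 0.00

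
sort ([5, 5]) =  [5, 5 ] 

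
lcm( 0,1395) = 0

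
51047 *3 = 153141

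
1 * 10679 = 10679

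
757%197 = 166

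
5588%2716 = 156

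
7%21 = 7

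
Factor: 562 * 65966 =37072892 = 2^2*281^1 * 32983^1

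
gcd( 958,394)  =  2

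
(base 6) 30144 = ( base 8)7560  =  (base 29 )4K8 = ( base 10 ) 3952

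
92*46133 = 4244236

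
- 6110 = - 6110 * 1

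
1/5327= 1/5327 = 0.00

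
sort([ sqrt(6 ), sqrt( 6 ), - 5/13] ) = [ - 5/13,sqrt ( 6), sqrt ( 6)]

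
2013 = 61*33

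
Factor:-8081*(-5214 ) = 2^1*3^1*11^1*79^1*8081^1 =42134334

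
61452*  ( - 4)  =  - 245808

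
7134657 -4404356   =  2730301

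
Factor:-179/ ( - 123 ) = 3^ (  -  1 )*41^( - 1)*179^1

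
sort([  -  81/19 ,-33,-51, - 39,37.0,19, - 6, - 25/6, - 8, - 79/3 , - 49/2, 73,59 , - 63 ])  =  [ - 63, - 51, - 39, - 33,-79/3 , - 49/2, - 8,  -  6, -81/19, - 25/6, 19,  37.0, 59,  73]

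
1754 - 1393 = 361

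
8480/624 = 13 + 23/39=13.59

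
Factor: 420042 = 2^1 * 3^1*7^1*73^1*137^1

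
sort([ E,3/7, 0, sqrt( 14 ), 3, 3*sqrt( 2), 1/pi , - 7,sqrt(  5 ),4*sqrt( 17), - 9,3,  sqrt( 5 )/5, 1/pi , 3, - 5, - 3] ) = [-9, - 7, - 5, - 3,0, 1/pi,1/pi, 3/7, sqrt( 5 ) /5,sqrt( 5),E, 3,  3, 3,sqrt( 14 ),3*sqrt( 2 ), 4*sqrt( 17) ] 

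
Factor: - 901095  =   - 3^1*5^1*13^1*4621^1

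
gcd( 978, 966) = 6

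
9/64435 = 9/64435 = 0.00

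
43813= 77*569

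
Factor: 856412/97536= 2^ (-6 )*3^(-1)*127^( - 1 )*251^1*853^1  =  214103/24384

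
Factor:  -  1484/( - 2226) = 2^1 * 3^( - 1) = 2/3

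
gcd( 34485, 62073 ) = 6897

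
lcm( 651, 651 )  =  651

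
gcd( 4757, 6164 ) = 67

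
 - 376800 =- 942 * 400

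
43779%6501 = 4773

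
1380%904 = 476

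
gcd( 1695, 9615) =15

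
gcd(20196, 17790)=6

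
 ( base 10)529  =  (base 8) 1021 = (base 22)121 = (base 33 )g1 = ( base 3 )201121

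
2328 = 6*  388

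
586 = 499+87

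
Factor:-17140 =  - 2^2*5^1*857^1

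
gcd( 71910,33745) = 85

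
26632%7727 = 3451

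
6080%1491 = 116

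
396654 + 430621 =827275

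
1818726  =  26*69951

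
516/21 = 172/7= 24.57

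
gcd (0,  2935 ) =2935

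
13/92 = 13/92 = 0.14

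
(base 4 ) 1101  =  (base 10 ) 81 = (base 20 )41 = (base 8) 121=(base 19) 45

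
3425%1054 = 263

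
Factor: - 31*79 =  - 2449 = -31^1 * 79^1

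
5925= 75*79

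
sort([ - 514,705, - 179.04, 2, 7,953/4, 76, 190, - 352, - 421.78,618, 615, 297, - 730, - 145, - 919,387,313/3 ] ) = [ - 919, -730,-514,  -  421.78, - 352, - 179.04, - 145, 2, 7, 76, 313/3, 190, 953/4,297, 387, 615, 618, 705]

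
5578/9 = 5578/9 = 619.78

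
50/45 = 1 + 1/9 = 1.11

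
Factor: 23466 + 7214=30680 = 2^3 * 5^1*13^1*59^1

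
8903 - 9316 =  - 413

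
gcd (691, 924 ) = 1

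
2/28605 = 2/28605 = 0.00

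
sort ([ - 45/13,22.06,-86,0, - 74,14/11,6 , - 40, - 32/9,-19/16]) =[ - 86, -74, - 40, - 32/9, - 45/13, - 19/16,  0, 14/11,6,22.06]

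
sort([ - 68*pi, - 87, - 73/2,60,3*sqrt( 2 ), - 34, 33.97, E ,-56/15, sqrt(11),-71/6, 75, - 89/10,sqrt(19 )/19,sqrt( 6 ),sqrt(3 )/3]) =[  -  68*pi ,-87,  -  73/2, - 34, - 71/6, - 89/10, - 56/15, sqrt( 19)/19,sqrt( 3) /3, sqrt( 6),E,sqrt( 11),3*sqrt(2),33.97,60,75]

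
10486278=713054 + 9773224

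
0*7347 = 0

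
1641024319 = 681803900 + 959220419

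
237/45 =79/15 = 5.27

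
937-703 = 234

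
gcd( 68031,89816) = 1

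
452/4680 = 113/1170 = 0.10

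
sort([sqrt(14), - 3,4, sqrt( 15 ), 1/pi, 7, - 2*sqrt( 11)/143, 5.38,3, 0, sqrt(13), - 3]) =[ - 3, - 3, - 2 * sqrt( 11)/143,0,1/pi, 3,sqrt(13 ), sqrt( 14) , sqrt( 15), 4,5.38,7]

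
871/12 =72 + 7/12 = 72.58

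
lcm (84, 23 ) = 1932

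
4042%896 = 458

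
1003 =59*17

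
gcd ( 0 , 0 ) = 0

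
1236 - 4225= - 2989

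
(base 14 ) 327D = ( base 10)8735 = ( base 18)18h5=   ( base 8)21037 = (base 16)221f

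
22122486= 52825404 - 30702918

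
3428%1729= 1699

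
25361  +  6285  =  31646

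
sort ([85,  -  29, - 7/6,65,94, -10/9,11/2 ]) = [ - 29, - 7/6,  -  10/9,11/2,65,85,94 ]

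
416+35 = 451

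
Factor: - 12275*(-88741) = 5^2*491^1*88741^1 = 1089295775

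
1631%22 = 3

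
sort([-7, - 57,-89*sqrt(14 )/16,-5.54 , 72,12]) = [ - 57 ,  -  89*sqrt( 14)/16, - 7, - 5.54,12,72]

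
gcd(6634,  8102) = 2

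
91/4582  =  91/4582 = 0.02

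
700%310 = 80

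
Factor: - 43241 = -11^1*3931^1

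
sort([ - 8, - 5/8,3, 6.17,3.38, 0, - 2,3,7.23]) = [ -8, - 2, - 5/8,0,3,3,3.38 , 6.17,7.23]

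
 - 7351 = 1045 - 8396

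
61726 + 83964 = 145690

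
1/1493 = 1/1493 = 0.00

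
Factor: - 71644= - 2^2 * 17911^1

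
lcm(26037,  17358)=52074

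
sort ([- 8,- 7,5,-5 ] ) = [-8, - 7, - 5,5 ]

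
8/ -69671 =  - 1 + 69663/69671 = -0.00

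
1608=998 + 610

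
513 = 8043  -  7530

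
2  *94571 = 189142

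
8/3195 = 8/3195 = 0.00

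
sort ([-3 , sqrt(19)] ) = [  -  3, sqrt (19)]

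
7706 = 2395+5311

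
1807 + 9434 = 11241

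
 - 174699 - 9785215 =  - 9959914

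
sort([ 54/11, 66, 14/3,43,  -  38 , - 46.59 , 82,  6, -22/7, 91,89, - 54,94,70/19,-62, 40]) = [ - 62, - 54, - 46.59, - 38, - 22/7,70/19,14/3,54/11, 6,40,43,66,82, 89,  91 , 94] 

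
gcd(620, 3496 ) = 4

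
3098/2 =1549=1549.00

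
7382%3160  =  1062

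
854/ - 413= - 122/59 = -2.07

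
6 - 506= -500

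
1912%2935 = 1912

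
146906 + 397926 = 544832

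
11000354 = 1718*6403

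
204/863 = 204/863 = 0.24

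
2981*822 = 2450382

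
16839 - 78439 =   -  61600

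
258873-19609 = 239264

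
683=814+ - 131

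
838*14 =11732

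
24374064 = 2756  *8844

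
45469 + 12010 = 57479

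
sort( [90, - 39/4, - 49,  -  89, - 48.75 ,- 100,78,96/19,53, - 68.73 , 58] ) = [ - 100, -89, - 68.73,-49,-48.75, - 39/4 , 96/19,53, 58,78,90]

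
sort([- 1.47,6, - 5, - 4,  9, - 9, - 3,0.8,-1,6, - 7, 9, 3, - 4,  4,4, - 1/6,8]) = [ - 9,-7, - 5,- 4 ,- 4,-3, - 1.47, - 1, - 1/6,0.8, 3, 4,4, 6, 6, 8, 9,9 ]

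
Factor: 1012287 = 3^1*263^1*1283^1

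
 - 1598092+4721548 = 3123456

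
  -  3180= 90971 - 94151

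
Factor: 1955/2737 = 5^1*7^( - 1) = 5/7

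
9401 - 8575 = 826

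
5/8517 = 5/8517 = 0.00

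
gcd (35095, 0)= 35095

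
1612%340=252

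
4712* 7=32984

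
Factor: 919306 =2^1 * 109^1*4217^1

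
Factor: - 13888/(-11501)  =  64/53 = 2^6 *53^(-1 ) 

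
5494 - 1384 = 4110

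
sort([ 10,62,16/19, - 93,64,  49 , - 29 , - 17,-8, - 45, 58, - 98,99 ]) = [ - 98, -93, - 45, - 29 ,-17,-8, 16/19 , 10, 49 , 58,62, 64, 99]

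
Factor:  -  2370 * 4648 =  - 2^4*3^1*5^1 *7^1*79^1*83^1 = -11015760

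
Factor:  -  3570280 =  -2^3*5^1*7^1*41^1*311^1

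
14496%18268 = 14496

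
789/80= 789/80=9.86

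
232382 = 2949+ 229433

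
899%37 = 11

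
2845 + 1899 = 4744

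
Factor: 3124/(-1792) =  - 2^(-6)*7^(  -  1)*11^1*71^1  =  - 781/448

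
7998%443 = 24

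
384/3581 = 384/3581=0.11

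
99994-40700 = 59294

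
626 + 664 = 1290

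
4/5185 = 4/5185=0.00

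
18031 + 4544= 22575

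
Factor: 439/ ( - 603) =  - 3^ (- 2)*67^(-1 ) * 439^1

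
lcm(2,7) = 14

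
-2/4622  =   - 1/2311 = - 0.00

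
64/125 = 64/125 = 0.51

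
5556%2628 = 300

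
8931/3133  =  687/241 = 2.85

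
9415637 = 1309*7193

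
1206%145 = 46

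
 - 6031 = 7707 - 13738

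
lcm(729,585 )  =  47385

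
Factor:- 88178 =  - 2^1 * 44089^1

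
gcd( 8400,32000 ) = 400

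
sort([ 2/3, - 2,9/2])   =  [-2, 2/3, 9/2 ] 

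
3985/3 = 1328 + 1/3 = 1328.33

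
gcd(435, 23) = 1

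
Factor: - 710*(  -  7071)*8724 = 43798056840 = 2^3 *3^2*5^1 * 71^1*727^1 * 2357^1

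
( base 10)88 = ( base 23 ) 3J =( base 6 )224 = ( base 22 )40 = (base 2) 1011000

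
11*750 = 8250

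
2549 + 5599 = 8148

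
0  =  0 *754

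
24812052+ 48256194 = 73068246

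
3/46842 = 1/15614 = 0.00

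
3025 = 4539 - 1514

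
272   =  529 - 257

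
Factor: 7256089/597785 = 5^( - 1 )*119557^( - 1)*7256089^1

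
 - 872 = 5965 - 6837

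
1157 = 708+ 449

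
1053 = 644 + 409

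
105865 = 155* 683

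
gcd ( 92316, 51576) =84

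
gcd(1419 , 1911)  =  3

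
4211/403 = 4211/403 = 10.45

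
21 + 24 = 45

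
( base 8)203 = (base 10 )131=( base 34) 3t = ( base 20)6b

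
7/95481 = 7/95481 = 0.00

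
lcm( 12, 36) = 36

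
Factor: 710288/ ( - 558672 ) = - 431/339 =- 3^(-1 )*113^( - 1) * 431^1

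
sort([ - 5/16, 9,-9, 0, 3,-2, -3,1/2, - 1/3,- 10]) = [ - 10, - 9, - 3, - 2, -1/3, - 5/16 , 0, 1/2,3, 9] 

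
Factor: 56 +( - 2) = 2^1*3^3 = 54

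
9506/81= 117 + 29/81 = 117.36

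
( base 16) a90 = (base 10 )2704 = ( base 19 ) 796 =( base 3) 10201011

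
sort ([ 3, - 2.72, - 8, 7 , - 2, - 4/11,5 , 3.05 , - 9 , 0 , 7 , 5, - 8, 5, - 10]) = [ - 10,-9, - 8, - 8, - 2.72, - 2,  -  4/11,0, 3,3.05,5,5,5,7, 7 ] 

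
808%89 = 7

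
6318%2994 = 330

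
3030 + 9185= 12215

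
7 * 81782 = 572474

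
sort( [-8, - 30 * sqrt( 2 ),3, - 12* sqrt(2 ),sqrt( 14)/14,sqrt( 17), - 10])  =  [  -  30 * sqrt( 2),-12*sqrt(2), - 10,-8,sqrt( 14)/14,  3,sqrt(17)]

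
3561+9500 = 13061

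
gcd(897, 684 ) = 3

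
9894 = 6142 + 3752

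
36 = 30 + 6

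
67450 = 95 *710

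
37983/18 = 12661/6 = 2110.17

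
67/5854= 67/5854 =0.01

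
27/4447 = 27/4447 = 0.01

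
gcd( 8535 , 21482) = 1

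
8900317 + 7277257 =16177574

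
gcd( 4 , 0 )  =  4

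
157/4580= 157/4580 = 0.03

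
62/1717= 62/1717=0.04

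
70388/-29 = -70388/29 = - 2427.17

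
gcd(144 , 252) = 36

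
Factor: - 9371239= - 2657^1*3527^1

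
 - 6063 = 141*( - 43)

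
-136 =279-415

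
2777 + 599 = 3376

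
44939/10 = 44939/10= 4493.90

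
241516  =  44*5489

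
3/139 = 3/139 = 0.02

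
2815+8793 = 11608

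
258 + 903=1161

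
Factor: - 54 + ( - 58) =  - 112  =  -  2^4*7^1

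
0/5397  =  0 = 0.00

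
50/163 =50/163 =0.31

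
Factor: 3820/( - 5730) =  - 2/3 = - 2^1*3^ (-1) 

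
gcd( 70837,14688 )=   1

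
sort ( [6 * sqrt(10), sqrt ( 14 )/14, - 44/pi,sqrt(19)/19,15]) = [ - 44/pi,  sqrt(19) /19,  sqrt(14)/14 , 15, 6*sqrt(10) ]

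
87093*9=783837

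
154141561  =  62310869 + 91830692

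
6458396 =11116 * 581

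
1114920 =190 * 5868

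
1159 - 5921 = - 4762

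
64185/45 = 4279/3= 1426.33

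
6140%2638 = 864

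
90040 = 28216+61824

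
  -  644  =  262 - 906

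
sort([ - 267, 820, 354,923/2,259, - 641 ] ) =[ - 641,  -  267, 259 , 354,923/2, 820]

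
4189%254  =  125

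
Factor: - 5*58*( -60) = 2^3*3^1* 5^2 * 29^1 = 17400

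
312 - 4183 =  - 3871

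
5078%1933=1212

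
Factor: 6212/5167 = 2^2*1553^1*5167^( -1) 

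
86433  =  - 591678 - - 678111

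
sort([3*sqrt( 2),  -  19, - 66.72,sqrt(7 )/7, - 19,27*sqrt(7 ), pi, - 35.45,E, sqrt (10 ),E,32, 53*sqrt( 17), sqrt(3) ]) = [-66.72, - 35.45, - 19 , - 19, sqrt( 7)/7,  sqrt( 3), E,E,pi,sqrt ( 10),3*sqrt( 2), 32, 27*sqrt(7), 53*sqrt (17) ] 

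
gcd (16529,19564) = 1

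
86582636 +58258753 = 144841389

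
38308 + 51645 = 89953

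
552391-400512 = 151879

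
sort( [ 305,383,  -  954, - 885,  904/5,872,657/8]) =[-954,  -  885,657/8,904/5,305, 383, 872 ] 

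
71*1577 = 111967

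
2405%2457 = 2405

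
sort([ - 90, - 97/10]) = [ - 90,  -  97/10 ]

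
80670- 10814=69856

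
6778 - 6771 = 7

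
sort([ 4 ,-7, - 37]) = [-37 , - 7, 4] 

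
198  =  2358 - 2160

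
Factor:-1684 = -2^2  *  421^1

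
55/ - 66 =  - 5/6 =-0.83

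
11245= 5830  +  5415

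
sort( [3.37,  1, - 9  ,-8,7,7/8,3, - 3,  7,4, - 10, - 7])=[-10, - 9,-8, - 7,-3,7/8,1, 3,3.37,4,  7,7]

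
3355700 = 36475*92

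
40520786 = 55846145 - 15325359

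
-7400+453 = -6947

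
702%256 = 190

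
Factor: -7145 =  - 5^1 * 1429^1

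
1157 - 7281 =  - 6124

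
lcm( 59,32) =1888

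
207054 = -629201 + 836255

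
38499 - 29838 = 8661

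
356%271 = 85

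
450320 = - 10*( - 45032) 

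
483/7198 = 483/7198 =0.07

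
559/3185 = 43/245 = 0.18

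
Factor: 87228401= 13^1*6709877^1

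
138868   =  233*596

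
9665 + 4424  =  14089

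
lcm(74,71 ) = 5254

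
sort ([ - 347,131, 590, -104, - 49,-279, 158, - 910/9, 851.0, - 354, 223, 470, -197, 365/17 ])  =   [ - 354, - 347,- 279 , - 197, - 104, - 910/9, - 49, 365/17, 131,158, 223  ,  470, 590, 851.0 ]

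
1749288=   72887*24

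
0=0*13007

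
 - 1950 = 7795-9745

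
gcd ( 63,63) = 63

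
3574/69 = 51 + 55/69 = 51.80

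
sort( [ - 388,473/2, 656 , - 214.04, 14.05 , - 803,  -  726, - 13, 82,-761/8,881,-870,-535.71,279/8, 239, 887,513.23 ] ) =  [ - 870,-803, -726, - 535.71,-388 , - 214.04 , - 761/8 , - 13,14.05, 279/8,  82 , 473/2,239, 513.23, 656  ,  881,887]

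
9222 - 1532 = 7690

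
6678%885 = 483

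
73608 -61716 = 11892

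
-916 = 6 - 922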